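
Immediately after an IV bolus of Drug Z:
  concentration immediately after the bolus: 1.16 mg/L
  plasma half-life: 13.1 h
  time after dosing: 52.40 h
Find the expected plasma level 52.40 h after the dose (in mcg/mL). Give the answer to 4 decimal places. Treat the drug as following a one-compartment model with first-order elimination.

k = ln2 / t½ = 0.693147 / 13.1 = 0.05291 h⁻¹
t / t½ = 52.40 / 13.1 = 4 half-lives
C = C₀ × (1/2)^4 = 1.160 × 0.06250 = 0.07250 mg/L
(0.07250 mg/L = 0.07250 mcg/mL)

0.0725 mcg/mL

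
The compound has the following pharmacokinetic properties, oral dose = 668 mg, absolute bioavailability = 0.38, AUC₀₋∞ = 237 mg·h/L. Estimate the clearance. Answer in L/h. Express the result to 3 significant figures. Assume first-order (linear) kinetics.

CL = F·Dose / AUC = 0.38 × 668 / 237 = 1.071 L/h

1.07 L/h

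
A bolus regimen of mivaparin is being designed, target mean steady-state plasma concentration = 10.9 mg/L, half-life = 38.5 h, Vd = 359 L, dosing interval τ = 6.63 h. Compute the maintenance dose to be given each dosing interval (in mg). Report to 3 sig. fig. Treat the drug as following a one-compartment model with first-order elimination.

k = ln2 / t½ = 0.693147 / 38.5 = 0.01800 h⁻¹
CL = k × Vd = 0.01800 × 359 = 6.462 L/h
At steady state, Dose/τ = Css × CL.
Dose = Css × CL × τ = 10.9 × 6.462 × 6.63 = 467.0 mg

467 mg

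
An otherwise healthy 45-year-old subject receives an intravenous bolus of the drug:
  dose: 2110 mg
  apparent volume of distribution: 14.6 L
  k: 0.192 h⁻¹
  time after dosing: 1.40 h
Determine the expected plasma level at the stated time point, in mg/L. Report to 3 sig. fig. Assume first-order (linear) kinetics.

110 mg/L

C₀ = Dose / Vd = 2110 / 14.6 = 144.5 mg/L
C = C₀ · e^(−k·t) = 144.5 × e^(−0.1920 × 1.40)
  = 144.5 × 0.7643 = 110.4 mg/L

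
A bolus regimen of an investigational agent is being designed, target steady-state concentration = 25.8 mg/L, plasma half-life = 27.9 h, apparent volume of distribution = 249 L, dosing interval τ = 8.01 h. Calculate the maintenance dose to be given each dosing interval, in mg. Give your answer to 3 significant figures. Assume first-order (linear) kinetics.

k = ln2 / t½ = 0.693147 / 27.9 = 0.02484 h⁻¹
CL = k × Vd = 0.02484 × 249 = 6.185 L/h
At steady state, Dose/τ = Css × CL.
Dose = Css × CL × τ = 25.8 × 6.185 × 8.01 = 1278 mg

1280 mg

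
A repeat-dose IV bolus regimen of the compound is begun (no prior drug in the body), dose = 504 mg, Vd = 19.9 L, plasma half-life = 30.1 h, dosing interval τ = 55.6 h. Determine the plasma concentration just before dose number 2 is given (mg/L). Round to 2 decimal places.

7.04 mg/L

C₀ per dose = Dose / Vd = 504 / 19.9 = 25.33 mg/L
k = ln2 / t½ = 0.693147 / 30.1 = 0.02303 h⁻¹
Fraction remaining after one interval: r = e^(−kτ) = e^(−0.02303 × 55.6) = 0.2779
Before dose 2, 1 dose has been given (aged 1τ).
C_trough = C₀ × r = 25.33 × 0.2779 = 7.039 mg/L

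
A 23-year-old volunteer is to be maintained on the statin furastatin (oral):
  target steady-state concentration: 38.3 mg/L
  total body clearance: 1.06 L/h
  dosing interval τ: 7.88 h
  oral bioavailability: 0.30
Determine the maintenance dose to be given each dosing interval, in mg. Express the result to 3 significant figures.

At steady state, F × (Dose/τ) = Css × CL.
Dose = Css × CL × τ / F = 38.3 × 1.060 × 7.88 / 0.30 = 1066 mg

1070 mg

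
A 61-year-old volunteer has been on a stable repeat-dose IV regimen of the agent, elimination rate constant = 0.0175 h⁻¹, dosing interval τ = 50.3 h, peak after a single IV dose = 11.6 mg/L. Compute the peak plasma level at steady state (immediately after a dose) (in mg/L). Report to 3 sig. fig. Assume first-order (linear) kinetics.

e^(−kτ) = e^(−0.01750 × 50.3) = 0.4147
Accumulation ratio R = 1 / (1 − e^(−kτ)) = 1 / (1 − 0.4147) = 1.709
Steady-state peak = C₀ × R = 11.6 × 1.709 = 19.82 mg/L

19.8 mg/L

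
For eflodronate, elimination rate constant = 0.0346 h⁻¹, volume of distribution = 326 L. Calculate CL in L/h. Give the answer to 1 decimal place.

11.3 L/h

CL = k × Vd = 0.0346 × 326 = 11.28 L/h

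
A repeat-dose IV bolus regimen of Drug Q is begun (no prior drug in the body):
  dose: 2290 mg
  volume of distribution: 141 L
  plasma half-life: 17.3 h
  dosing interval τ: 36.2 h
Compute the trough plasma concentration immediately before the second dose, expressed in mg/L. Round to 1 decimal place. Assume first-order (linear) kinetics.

C₀ per dose = Dose / Vd = 2290 / 141 = 16.24 mg/L
k = ln2 / t½ = 0.693147 / 17.3 = 0.04007 h⁻¹
Fraction remaining after one interval: r = e^(−kτ) = e^(−0.04007 × 36.2) = 0.2344
Before dose 2, 1 dose has been given (aged 1τ).
C_trough = C₀ × r = 16.24 × 0.2344 = 3.807 mg/L

3.8 mg/L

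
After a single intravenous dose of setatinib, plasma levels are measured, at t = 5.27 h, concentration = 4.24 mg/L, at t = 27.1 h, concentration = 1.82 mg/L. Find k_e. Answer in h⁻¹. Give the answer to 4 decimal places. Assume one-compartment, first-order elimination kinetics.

0.0387 h⁻¹

k = ln(C₁/C₂) / (t₂ − t₁) = ln(4.24/1.82) / (27.1 − 5.27)
  = 0.8457 / 21.83 = 0.03874 h⁻¹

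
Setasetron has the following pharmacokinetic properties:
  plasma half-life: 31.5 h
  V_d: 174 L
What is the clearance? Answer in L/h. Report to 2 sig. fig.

3.8 L/h

k = ln2 / t½ = 0.693147 / 31.5 = 0.02200 h⁻¹
CL = k × Vd = 0.02200 × 174 = 3.828 L/h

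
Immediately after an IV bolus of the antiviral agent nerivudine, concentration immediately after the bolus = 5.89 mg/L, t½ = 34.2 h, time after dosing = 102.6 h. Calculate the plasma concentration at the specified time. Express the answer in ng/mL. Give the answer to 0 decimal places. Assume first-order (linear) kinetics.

736 ng/mL

k = ln2 / t½ = 0.693147 / 34.2 = 0.02027 h⁻¹
t / t½ = 102.6 / 34.2 = 3 half-lives
C = C₀ × (1/2)^3 = 5.890 × 0.1250 = 0.7363 mg/L
Convert: 0.7363 mg/L × 1000 = 736.3 ng/mL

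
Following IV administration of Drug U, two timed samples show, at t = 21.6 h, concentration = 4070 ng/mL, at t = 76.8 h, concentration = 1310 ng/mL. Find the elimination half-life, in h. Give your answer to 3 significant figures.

33.8 h

k = ln(C₁/C₂) / (t₂ − t₁) = ln(4070/1310) / (76.8 − 21.6)
  = 1.134 / 55.20 = 0.02054 h⁻¹
t½ = ln2 / k = 0.693147 / 0.02054 = 33.75 h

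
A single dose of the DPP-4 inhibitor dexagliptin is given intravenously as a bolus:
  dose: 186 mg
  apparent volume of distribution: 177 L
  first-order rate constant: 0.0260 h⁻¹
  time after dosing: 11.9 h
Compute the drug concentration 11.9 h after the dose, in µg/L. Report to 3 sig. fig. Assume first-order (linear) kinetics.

C₀ = Dose / Vd = 186.0 / 177 = 1.051 mg/L
C = C₀ · e^(−k·t) = 1.051 × e^(−0.02600 × 11.9)
  = 1.051 × 0.7339 = 0.7713 mg/L
Convert: 0.7713 mg/L × 1000 = 771.3 µg/L

771 µg/L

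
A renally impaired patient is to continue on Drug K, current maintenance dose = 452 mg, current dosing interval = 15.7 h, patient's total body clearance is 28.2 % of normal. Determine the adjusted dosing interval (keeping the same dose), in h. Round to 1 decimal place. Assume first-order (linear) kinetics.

To keep the same average steady-state level, dosing rate must scale with clearance.
CL ratio = 28.2 / 100 = 0.2820
New interval (same dose) = 15.7 / 0.2820 = 55.67 h

55.7 h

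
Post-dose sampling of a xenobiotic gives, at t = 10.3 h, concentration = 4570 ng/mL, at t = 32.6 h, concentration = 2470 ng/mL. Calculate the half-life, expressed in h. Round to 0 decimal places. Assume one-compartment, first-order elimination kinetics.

25 h

k = ln(C₁/C₂) / (t₂ − t₁) = ln(4570/2470) / (32.6 − 10.3)
  = 0.6153 / 22.30 = 0.02759 h⁻¹
t½ = ln2 / k = 0.693147 / 0.02759 = 25.12 h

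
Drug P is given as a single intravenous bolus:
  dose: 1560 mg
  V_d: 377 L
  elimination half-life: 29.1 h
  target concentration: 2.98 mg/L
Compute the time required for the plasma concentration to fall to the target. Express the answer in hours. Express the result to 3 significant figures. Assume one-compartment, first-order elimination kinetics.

13.8 h

C₀ = Dose / Vd = 1560 / 377 = 4.138 mg/L
k = ln2 / t½ = 0.693147 / 29.1 = 0.02382 h⁻¹
t = ln(C₀ / C) / k = ln(4.138 / 2.98) / 0.02382
  = ln(1.389) / 0.02382 = 0.3286 / 0.02382 = 13.80 h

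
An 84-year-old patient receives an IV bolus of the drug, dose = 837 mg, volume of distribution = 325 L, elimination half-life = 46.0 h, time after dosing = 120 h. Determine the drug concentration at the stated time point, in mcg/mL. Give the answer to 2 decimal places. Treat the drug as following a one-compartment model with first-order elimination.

C₀ = Dose / Vd = 837.0 / 325 = 2.575 mg/L
k = ln2 / t½ = 0.693147 / 46.0 = 0.01507 h⁻¹
C = C₀ · e^(−k·t) = 2.575 × e^(−0.01507 × 120)
  = 2.575 × 0.1639 = 0.4220 mg/L
(0.4220 mg/L = 0.4220 mcg/mL)

0.42 mcg/mL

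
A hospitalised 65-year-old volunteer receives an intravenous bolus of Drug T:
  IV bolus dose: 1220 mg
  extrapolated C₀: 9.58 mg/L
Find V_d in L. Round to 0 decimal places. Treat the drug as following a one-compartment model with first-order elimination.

127 L

Vd = Dose / C₀ = 1220 / 9.58 = 127.3 L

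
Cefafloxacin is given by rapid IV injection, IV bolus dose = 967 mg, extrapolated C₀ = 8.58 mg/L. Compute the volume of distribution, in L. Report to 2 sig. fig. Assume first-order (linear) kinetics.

110 L

Vd = Dose / C₀ = 967.0 / 8.58 = 112.7 L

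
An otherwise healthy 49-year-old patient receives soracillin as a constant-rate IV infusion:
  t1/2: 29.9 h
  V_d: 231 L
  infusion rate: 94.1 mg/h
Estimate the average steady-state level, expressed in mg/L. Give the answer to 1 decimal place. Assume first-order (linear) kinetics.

k = ln2 / t½ = 0.693147 / 29.9 = 0.02318 h⁻¹
CL = k × Vd = 0.02318 × 231 = 5.355 L/h
At steady state Css = R₀ / CL = 94.1 / 5.355 = 17.57 mg/L

17.6 mg/L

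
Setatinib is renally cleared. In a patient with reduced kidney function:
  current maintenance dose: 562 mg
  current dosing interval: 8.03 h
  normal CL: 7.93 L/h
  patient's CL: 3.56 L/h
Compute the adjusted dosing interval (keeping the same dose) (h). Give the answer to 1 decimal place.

To keep the same average steady-state level, dosing rate must scale with clearance.
CL ratio = 3.56 / 7.93 = 0.4489
New interval (same dose) = 8.03 / 0.4489 = 17.89 h

17.9 h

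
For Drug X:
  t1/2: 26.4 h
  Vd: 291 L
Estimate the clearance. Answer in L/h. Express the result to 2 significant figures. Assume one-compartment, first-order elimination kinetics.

k = ln2 / t½ = 0.693147 / 26.4 = 0.02626 h⁻¹
CL = k × Vd = 0.02626 × 291 = 7.642 L/h

7.6 L/h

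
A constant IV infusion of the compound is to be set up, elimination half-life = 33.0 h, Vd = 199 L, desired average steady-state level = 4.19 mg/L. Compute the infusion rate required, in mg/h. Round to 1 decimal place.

17.5 mg/h

k = ln2 / t½ = 0.693147 / 33.0 = 0.02100 h⁻¹
CL = k × Vd = 0.02100 × 199 = 4.179 L/h
At steady state, infusion rate R₀ = Css × CL = 4.19 × 4.179 = 17.51 mg/h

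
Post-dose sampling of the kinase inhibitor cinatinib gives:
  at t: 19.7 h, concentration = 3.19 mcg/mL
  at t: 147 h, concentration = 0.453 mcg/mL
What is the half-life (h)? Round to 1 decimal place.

45.2 h

k = ln(C₁/C₂) / (t₂ − t₁) = ln(3.19/0.453) / (147 − 19.7)
  = 1.952 / 127.3 = 0.01533 h⁻¹
t½ = ln2 / k = 0.693147 / 0.01533 = 45.22 h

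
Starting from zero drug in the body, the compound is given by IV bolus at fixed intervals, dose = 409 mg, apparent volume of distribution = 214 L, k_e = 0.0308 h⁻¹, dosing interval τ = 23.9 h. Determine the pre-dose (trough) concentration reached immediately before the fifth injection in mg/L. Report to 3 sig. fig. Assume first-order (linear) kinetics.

1.66 mg/L

C₀ per dose = Dose / Vd = 409 / 214 = 1.911 mg/L
Fraction remaining after one interval: r = e^(−kτ) = e^(−0.03080 × 23.9) = 0.4790
Before dose 5, 4 doses have been given (aged 1τ, 2τ, 3τ, 4τ).
C_trough = C₀ × (r + r² + … + r^4) = C₀ × r(1−r^4)/(1−r)
        = 1.911 × 0.4790 × (1 − 0.05264) / (1 − 0.4790) = 1.664 mg/L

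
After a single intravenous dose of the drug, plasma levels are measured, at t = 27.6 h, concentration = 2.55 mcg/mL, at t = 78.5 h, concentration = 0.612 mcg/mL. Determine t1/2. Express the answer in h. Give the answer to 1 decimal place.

k = ln(C₁/C₂) / (t₂ − t₁) = ln(2.55/0.612) / (78.5 − 27.6)
  = 1.427 / 50.90 = 0.02804 h⁻¹
t½ = ln2 / k = 0.693147 / 0.02804 = 24.72 h

24.7 h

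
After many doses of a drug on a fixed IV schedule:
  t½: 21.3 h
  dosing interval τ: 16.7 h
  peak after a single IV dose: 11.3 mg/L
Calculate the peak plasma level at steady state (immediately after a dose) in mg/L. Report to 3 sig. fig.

27.0 mg/L

k = ln2 / t½ = 0.693147 / 21.3 = 0.03254 h⁻¹
e^(−kτ) = e^(−0.03254 × 16.7) = 0.5808
Accumulation ratio R = 1 / (1 − e^(−kτ)) = 1 / (1 − 0.5808) = 2.385
Steady-state peak = C₀ × R = 11.3 × 2.385 = 26.95 mg/L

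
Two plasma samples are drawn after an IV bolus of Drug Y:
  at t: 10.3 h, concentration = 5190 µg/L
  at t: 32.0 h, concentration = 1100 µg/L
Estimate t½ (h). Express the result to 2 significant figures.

k = ln(C₁/C₂) / (t₂ − t₁) = ln(5190/1100) / (32.0 − 10.3)
  = 1.551 / 21.70 = 0.07147 h⁻¹
t½ = ln2 / k = 0.693147 / 0.07147 = 9.698 h

9.7 h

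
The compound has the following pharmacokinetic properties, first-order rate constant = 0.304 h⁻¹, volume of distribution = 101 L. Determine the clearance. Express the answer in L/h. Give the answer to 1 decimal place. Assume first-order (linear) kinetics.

CL = k × Vd = 0.304 × 101 = 30.70 L/h

30.7 L/h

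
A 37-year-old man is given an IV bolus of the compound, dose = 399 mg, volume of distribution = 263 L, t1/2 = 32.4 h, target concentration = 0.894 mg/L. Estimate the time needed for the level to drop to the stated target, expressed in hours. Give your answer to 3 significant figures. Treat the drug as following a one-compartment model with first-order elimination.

24.7 h

C₀ = Dose / Vd = 399.0 / 263 = 1.517 mg/L
k = ln2 / t½ = 0.693147 / 32.4 = 0.02139 h⁻¹
t = ln(C₀ / C) / k = ln(1.517 / 0.894) / 0.02139
  = ln(1.697) / 0.02139 = 0.5289 / 0.02139 = 24.73 h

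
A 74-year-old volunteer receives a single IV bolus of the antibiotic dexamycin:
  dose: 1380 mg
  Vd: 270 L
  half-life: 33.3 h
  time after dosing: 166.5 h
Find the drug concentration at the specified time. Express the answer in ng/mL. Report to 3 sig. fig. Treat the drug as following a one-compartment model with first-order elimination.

C₀ = Dose / Vd = 1380 / 270 = 5.111 mg/L
k = ln2 / t½ = 0.693147 / 33.3 = 0.02082 h⁻¹
t / t½ = 166.5 / 33.3 = 5 half-lives
C = C₀ × (1/2)^5 = 5.111 × 0.03125 = 0.1597 mg/L
Convert: 0.1597 mg/L × 1000 = 159.7 ng/mL

160 ng/mL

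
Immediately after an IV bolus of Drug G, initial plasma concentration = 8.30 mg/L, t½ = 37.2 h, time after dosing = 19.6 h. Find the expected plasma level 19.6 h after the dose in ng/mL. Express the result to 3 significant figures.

5760 ng/mL

k = ln2 / t½ = 0.693147 / 37.2 = 0.01863 h⁻¹
C = C₀ · e^(−k·t) = 8.300 × e^(−0.01863 × 19.6)
  = 8.300 × 0.6941 = 5.761 mg/L
Convert: 5.761 mg/L × 1000 = 5761 ng/mL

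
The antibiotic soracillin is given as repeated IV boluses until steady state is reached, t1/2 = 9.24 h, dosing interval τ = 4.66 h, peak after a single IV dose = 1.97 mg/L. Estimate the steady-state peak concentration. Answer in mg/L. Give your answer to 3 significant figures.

6.68 mg/L

k = ln2 / t½ = 0.693147 / 9.24 = 0.07502 h⁻¹
e^(−kτ) = e^(−0.07502 × 4.66) = 0.7050
Accumulation ratio R = 1 / (1 − e^(−kτ)) = 1 / (1 − 0.7050) = 3.390
Steady-state peak = C₀ × R = 1.97 × 3.390 = 6.678 mg/L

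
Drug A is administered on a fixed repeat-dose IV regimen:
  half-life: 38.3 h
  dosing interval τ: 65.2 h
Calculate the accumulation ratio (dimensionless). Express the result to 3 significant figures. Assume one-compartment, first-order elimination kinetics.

k = ln2 / t½ = 0.693147 / 38.3 = 0.01810 h⁻¹
e^(−kτ) = e^(−0.01810 × 65.2) = 0.3072
Accumulation ratio R = 1 / (1 − e^(−kτ)) = 1 / (1 − 0.3072) = 1.443

1.44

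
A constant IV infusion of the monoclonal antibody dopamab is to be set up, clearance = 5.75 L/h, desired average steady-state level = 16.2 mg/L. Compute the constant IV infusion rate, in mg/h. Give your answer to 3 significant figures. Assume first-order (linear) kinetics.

93.2 mg/h

At steady state, infusion rate R₀ = Css × CL = 16.2 × 5.750 = 93.15 mg/h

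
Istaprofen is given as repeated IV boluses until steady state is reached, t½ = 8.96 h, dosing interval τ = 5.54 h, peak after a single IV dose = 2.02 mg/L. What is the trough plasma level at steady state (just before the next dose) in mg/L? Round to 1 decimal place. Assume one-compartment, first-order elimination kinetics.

3.8 mg/L

k = ln2 / t½ = 0.693147 / 8.96 = 0.07736 h⁻¹
e^(−kτ) = e^(−0.07736 × 5.54) = 0.6514
Accumulation ratio R = 1 / (1 − e^(−kτ)) = 1 / (1 − 0.6514) = 2.869
Steady-state trough = C₀ × R × e^(−kτ) = 2.02 × 2.869 × 0.6514 = 3.775 mg/L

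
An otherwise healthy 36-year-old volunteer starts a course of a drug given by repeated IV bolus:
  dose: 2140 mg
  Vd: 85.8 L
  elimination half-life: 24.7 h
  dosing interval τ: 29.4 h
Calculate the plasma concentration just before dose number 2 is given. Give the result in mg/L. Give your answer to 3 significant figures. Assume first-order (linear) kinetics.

10.9 mg/L

C₀ per dose = Dose / Vd = 2140 / 85.8 = 24.94 mg/L
k = ln2 / t½ = 0.693147 / 24.7 = 0.02806 h⁻¹
Fraction remaining after one interval: r = e^(−kτ) = e^(−0.02806 × 29.4) = 0.4383
Before dose 2, 1 dose has been given (aged 1τ).
C_trough = C₀ × r = 24.94 × 0.4383 = 10.93 mg/L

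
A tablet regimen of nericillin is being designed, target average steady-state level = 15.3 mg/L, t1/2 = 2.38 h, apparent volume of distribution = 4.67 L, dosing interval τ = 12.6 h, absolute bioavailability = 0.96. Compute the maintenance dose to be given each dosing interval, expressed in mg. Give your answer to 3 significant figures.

k = ln2 / t½ = 0.693147 / 2.38 = 0.2912 h⁻¹
CL = k × Vd = 0.2912 × 4.67 = 1.360 L/h
At steady state, F × (Dose/τ) = Css × CL.
Dose = Css × CL × τ / F = 15.3 × 1.360 × 12.6 / 0.96 = 273.1 mg

273 mg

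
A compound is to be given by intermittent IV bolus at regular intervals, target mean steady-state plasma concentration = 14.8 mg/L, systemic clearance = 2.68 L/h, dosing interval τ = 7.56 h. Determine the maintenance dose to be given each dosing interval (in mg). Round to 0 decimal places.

300 mg

At steady state, Dose/τ = Css × CL.
Dose = Css × CL × τ = 14.8 × 2.680 × 7.56 = 299.9 mg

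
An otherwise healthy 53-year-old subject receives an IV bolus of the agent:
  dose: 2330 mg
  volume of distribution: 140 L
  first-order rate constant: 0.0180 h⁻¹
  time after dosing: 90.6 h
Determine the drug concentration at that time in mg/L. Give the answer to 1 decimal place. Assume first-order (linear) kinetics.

C₀ = Dose / Vd = 2330 / 140 = 16.64 mg/L
C = C₀ · e^(−k·t) = 16.64 × e^(−0.01800 × 90.6)
  = 16.64 × 0.1958 = 3.258 mg/L

3.3 mg/L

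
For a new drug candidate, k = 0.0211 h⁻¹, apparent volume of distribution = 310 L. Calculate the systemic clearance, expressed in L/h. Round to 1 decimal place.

6.5 L/h

CL = k × Vd = 0.0211 × 310 = 6.541 L/h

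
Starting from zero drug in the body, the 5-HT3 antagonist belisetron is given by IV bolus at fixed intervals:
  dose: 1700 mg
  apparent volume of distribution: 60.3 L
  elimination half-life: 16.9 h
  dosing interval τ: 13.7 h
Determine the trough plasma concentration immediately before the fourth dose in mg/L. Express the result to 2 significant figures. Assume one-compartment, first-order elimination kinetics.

C₀ per dose = Dose / Vd = 1700 / 60.3 = 28.19 mg/L
k = ln2 / t½ = 0.693147 / 16.9 = 0.04101 h⁻¹
Fraction remaining after one interval: r = e^(−kτ) = e^(−0.04101 × 13.7) = 0.5702
Before dose 4, 3 doses have been given (aged 1τ, 2τ, 3τ).
C_trough = C₀ × (r + r² + … + r^3) = C₀ × r(1−r^3)/(1−r)
        = 28.19 × 0.5702 × (1 − 0.1854) / (1 − 0.5702) = 30.46 mg/L

30 mg/L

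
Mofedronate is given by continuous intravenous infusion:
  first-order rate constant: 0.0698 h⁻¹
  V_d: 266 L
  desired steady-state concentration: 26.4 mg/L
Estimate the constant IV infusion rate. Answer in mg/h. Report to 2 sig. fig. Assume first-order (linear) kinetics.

490 mg/h

CL = k × Vd = 0.06980 × 266 = 18.57 L/h
At steady state, infusion rate R₀ = Css × CL = 26.4 × 18.57 = 490.2 mg/h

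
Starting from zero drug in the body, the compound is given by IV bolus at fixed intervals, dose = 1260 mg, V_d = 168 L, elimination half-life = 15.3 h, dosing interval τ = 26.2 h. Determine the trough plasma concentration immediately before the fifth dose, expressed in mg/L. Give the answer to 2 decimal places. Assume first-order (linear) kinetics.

3.27 mg/L

C₀ per dose = Dose / Vd = 1260 / 168 = 7.500 mg/L
k = ln2 / t½ = 0.693147 / 15.3 = 0.04530 h⁻¹
Fraction remaining after one interval: r = e^(−kτ) = e^(−0.04530 × 26.2) = 0.3052
Before dose 5, 4 doses have been given (aged 1τ, 2τ, 3τ, 4τ).
C_trough = C₀ × (r + r² + … + r^4) = C₀ × r(1−r^4)/(1−r)
        = 7.500 × 0.3052 × (1 − 0.008676) / (1 − 0.3052) = 3.266 mg/L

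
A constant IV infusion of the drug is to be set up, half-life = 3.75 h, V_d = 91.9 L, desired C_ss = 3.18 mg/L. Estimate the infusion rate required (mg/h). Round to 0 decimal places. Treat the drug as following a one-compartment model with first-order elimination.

k = ln2 / t½ = 0.693147 / 3.75 = 0.1848 h⁻¹
CL = k × Vd = 0.1848 × 91.9 = 16.98 L/h
At steady state, infusion rate R₀ = Css × CL = 3.18 × 16.98 = 54.00 mg/h

54 mg/h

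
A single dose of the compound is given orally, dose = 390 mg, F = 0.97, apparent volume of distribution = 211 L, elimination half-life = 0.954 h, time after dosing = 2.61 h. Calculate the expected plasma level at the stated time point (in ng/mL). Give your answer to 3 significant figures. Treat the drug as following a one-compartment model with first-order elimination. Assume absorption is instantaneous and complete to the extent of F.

Amount reaching circulation = F × Dose = 0.97 × 390.0 = 378.3 mg
C₀ = F·Dose / Vd = 378.3 / 211 = 1.793 mg/L
k = ln2 / t½ = 0.693147 / 0.954 = 0.7266 h⁻¹
C = C₀ · e^(−k·t) = 1.793 × e^(−0.7266 × 2.61)
  = 1.793 × 0.1501 = 0.2691 mg/L
Convert: 0.2691 mg/L × 1000 = 269.1 ng/mL

269 ng/mL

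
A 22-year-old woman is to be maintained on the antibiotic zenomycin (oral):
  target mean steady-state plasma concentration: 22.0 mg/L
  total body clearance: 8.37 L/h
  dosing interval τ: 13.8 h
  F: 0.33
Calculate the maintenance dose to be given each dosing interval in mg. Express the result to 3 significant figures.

7700 mg

At steady state, F × (Dose/τ) = Css × CL.
Dose = Css × CL × τ / F = 22.0 × 8.370 × 13.8 / 0.33 = 7700 mg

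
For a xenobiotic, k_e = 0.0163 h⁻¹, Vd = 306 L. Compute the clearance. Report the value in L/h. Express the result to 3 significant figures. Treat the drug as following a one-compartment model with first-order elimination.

CL = k × Vd = 0.0163 × 306 = 4.988 L/h

4.99 L/h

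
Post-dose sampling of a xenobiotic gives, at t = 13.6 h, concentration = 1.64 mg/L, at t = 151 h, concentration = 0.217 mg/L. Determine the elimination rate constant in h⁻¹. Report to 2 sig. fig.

k = ln(C₁/C₂) / (t₂ − t₁) = ln(1.64/0.217) / (151 − 13.6)
  = 2.023 / 137.4 = 0.01472 h⁻¹

0.015 h⁻¹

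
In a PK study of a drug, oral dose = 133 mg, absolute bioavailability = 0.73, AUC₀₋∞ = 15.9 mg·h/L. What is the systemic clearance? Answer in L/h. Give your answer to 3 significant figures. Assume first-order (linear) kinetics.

6.11 L/h

CL = F·Dose / AUC = 0.73 × 133 / 15.9 = 6.106 L/h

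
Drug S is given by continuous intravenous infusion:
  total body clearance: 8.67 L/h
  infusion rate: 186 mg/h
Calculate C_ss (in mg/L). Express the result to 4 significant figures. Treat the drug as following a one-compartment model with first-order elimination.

At steady state Css = R₀ / CL = 186 / 8.670 = 21.45 mg/L

21.45 mg/L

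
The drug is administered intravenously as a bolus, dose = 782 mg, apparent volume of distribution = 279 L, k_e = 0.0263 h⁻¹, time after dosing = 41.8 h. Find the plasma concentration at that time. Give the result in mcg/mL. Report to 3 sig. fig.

C₀ = Dose / Vd = 782.0 / 279 = 2.803 mg/L
C = C₀ · e^(−k·t) = 2.803 × e^(−0.02630 × 41.8)
  = 2.803 × 0.3331 = 0.9337 mg/L
(0.9337 mg/L = 0.9337 mcg/mL)

0.934 mcg/mL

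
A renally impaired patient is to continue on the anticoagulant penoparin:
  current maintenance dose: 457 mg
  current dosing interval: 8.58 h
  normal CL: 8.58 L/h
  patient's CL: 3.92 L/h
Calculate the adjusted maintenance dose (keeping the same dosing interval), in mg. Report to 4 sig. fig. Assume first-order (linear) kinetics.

208.8 mg

To keep the same average steady-state level, dosing rate must scale with clearance.
CL ratio = 3.92 / 8.58 = 0.4569
New dose (same interval) = 457 × 0.4569 = 208.8 mg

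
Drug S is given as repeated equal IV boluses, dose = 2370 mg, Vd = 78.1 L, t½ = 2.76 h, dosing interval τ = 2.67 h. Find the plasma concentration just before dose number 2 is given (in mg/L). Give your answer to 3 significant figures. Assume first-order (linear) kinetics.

C₀ per dose = Dose / Vd = 2370 / 78.1 = 30.35 mg/L
k = ln2 / t½ = 0.693147 / 2.76 = 0.2511 h⁻¹
Fraction remaining after one interval: r = e^(−kτ) = e^(−0.2511 × 2.67) = 0.5115
Before dose 2, 1 dose has been given (aged 1τ).
C_trough = C₀ × r = 30.35 × 0.5115 = 15.52 mg/L

15.5 mg/L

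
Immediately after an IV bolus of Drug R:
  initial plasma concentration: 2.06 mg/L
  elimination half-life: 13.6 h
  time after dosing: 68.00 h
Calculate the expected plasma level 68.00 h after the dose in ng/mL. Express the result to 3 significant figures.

64.4 ng/mL

k = ln2 / t½ = 0.693147 / 13.6 = 0.05097 h⁻¹
t / t½ = 68.00 / 13.6 = 5 half-lives
C = C₀ × (1/2)^5 = 2.060 × 0.03125 = 0.06438 mg/L
Convert: 0.06438 mg/L × 1000 = 64.38 ng/mL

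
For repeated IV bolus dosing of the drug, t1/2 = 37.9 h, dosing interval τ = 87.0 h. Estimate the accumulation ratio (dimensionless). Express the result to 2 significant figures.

1.3

k = ln2 / t½ = 0.693147 / 37.9 = 0.01829 h⁻¹
e^(−kτ) = e^(−0.01829 × 87.0) = 0.2037
Accumulation ratio R = 1 / (1 − e^(−kτ)) = 1 / (1 − 0.2037) = 1.256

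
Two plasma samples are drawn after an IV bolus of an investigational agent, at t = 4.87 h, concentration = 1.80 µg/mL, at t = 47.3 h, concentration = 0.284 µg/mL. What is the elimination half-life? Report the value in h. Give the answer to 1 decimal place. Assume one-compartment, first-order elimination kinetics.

15.9 h

k = ln(C₁/C₂) / (t₂ − t₁) = ln(1.80/0.284) / (47.3 − 4.87)
  = 1.847 / 42.43 = 0.04353 h⁻¹
t½ = ln2 / k = 0.693147 / 0.04353 = 15.92 h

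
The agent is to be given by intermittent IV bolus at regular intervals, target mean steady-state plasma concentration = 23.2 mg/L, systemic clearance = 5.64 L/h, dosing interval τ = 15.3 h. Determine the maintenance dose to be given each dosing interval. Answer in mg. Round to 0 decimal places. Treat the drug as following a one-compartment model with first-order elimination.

At steady state, Dose/τ = Css × CL.
Dose = Css × CL × τ = 23.2 × 5.640 × 15.3 = 2002 mg

2002 mg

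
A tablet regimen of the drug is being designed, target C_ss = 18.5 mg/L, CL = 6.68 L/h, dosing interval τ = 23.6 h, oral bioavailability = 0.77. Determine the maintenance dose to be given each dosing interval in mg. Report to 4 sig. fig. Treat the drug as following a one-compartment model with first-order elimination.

At steady state, F × (Dose/τ) = Css × CL.
Dose = Css × CL × τ / F = 18.5 × 6.680 × 23.6 / 0.77 = 3788 mg

3788 mg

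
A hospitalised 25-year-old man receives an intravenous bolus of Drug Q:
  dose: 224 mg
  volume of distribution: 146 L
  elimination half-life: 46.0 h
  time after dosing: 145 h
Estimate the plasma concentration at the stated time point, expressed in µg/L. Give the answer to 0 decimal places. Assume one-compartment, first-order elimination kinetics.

173 µg/L

C₀ = Dose / Vd = 224.0 / 146 = 1.534 mg/L
k = ln2 / t½ = 0.693147 / 46.0 = 0.01507 h⁻¹
C = C₀ · e^(−k·t) = 1.534 × e^(−0.01507 × 145)
  = 1.534 × 0.1125 = 0.1726 mg/L
Convert: 0.1726 mg/L × 1000 = 172.6 µg/L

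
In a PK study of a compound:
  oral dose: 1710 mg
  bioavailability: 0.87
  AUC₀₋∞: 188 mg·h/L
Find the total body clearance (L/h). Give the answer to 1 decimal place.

7.9 L/h

CL = F·Dose / AUC = 0.87 × 1710 / 188 = 7.913 L/h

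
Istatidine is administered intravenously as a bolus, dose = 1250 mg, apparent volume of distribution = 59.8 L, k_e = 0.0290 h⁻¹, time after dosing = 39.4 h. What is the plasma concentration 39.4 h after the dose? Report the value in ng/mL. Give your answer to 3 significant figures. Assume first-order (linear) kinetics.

6670 ng/mL

C₀ = Dose / Vd = 1250 / 59.8 = 20.90 mg/L
C = C₀ · e^(−k·t) = 20.90 × e^(−0.02900 × 39.4)
  = 20.90 × 0.3190 = 6.667 mg/L
Convert: 6.667 mg/L × 1000 = 6667 ng/mL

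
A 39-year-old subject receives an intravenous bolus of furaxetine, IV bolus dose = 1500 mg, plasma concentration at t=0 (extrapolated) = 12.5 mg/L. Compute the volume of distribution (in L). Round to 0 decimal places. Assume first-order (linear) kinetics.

120 L

Vd = Dose / C₀ = 1500 / 12.5 = 120.0 L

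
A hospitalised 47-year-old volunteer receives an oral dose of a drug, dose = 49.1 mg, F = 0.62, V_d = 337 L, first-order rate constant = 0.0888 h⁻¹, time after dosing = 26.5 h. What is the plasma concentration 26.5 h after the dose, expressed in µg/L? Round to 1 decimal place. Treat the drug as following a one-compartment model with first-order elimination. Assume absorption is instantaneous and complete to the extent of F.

Amount reaching circulation = F × Dose = 0.62 × 49.10 = 30.44 mg
C₀ = F·Dose / Vd = 30.44 / 337 = 0.09033 mg/L
C = C₀ · e^(−k·t) = 0.09033 × e^(−0.08880 × 26.5)
  = 0.09033 × 0.09506 = 0.008587 mg/L
Convert: 0.008587 mg/L × 1000 = 8.587 µg/L

8.6 µg/L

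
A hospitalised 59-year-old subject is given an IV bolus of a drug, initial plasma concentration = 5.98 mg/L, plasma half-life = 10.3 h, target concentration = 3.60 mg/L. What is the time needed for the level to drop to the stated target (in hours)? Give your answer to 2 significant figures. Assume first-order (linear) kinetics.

k = ln2 / t½ = 0.693147 / 10.3 = 0.06730 h⁻¹
t = ln(C₀ / C) / k = ln(5.980 / 3.60) / 0.06730
  = ln(1.661) / 0.06730 = 0.5074 / 0.06730 = 7.539 h

7.5 h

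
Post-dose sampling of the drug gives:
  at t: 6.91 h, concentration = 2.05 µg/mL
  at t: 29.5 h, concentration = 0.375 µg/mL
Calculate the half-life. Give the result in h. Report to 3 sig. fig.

9.22 h

k = ln(C₁/C₂) / (t₂ − t₁) = ln(2.05/0.375) / (29.5 − 6.91)
  = 1.699 / 22.59 = 0.07521 h⁻¹
t½ = ln2 / k = 0.693147 / 0.07521 = 9.216 h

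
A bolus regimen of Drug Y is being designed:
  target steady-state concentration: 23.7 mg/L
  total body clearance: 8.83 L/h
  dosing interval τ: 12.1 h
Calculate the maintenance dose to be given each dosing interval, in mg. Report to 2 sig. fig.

At steady state, Dose/τ = Css × CL.
Dose = Css × CL × τ = 23.7 × 8.830 × 12.1 = 2532 mg

2500 mg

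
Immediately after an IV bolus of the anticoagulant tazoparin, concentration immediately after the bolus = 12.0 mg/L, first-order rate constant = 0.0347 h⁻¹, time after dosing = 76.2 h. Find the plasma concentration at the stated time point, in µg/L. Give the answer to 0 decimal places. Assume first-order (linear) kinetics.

853 µg/L

C = C₀ · e^(−k·t) = 12.00 × e^(−0.03470 × 76.2)
  = 12.00 × 0.07107 = 0.8528 mg/L
Convert: 0.8528 mg/L × 1000 = 852.8 µg/L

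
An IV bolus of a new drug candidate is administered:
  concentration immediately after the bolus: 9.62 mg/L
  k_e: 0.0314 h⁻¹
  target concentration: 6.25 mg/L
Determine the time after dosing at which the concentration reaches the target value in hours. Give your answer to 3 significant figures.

13.7 h

t = ln(C₀ / C) / k = ln(9.620 / 6.25) / 0.03140
  = ln(1.539) / 0.03140 = 0.4311 / 0.03140 = 13.73 h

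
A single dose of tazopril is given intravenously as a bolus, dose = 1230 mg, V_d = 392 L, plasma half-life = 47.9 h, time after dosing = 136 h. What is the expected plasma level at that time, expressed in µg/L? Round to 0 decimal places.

C₀ = Dose / Vd = 1230 / 392 = 3.138 mg/L
k = ln2 / t½ = 0.693147 / 47.9 = 0.01447 h⁻¹
C = C₀ · e^(−k·t) = 3.138 × e^(−0.01447 × 136)
  = 3.138 × 0.1397 = 0.4384 mg/L
Convert: 0.4384 mg/L × 1000 = 438.4 µg/L

438 µg/L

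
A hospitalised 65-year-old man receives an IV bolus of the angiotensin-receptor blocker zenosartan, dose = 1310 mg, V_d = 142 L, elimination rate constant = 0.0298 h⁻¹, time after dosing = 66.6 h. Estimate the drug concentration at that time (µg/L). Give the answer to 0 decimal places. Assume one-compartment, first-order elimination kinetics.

1268 µg/L

C₀ = Dose / Vd = 1310 / 142 = 9.225 mg/L
C = C₀ · e^(−k·t) = 9.225 × e^(−0.02980 × 66.6)
  = 9.225 × 0.1374 = 1.268 mg/L
Convert: 1.268 mg/L × 1000 = 1268 µg/L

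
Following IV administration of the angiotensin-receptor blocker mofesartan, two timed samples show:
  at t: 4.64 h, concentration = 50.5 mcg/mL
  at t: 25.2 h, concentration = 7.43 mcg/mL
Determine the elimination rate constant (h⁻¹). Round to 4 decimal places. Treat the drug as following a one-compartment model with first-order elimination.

0.0932 h⁻¹

k = ln(C₁/C₂) / (t₂ − t₁) = ln(50.5/7.43) / (25.2 − 4.64)
  = 1.916 / 20.56 = 0.09319 h⁻¹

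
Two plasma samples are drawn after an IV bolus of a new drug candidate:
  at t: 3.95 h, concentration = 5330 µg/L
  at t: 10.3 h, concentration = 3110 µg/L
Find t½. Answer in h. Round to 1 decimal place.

k = ln(C₁/C₂) / (t₂ − t₁) = ln(5330/3110) / (10.3 − 3.95)
  = 0.5387 / 6.350 = 0.08483 h⁻¹
t½ = ln2 / k = 0.693147 / 0.08483 = 8.171 h

8.2 h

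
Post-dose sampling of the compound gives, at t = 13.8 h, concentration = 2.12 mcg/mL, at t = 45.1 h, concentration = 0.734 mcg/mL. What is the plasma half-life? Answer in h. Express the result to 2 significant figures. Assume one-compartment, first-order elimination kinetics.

20 h

k = ln(C₁/C₂) / (t₂ − t₁) = ln(2.12/0.734) / (45.1 − 13.8)
  = 1.061 / 31.30 = 0.03390 h⁻¹
t½ = ln2 / k = 0.693147 / 0.03390 = 20.45 h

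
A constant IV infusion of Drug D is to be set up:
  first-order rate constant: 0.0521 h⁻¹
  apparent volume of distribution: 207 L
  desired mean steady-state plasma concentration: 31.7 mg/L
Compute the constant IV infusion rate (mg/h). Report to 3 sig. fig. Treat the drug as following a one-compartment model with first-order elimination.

CL = k × Vd = 0.05210 × 207 = 10.78 L/h
At steady state, infusion rate R₀ = Css × CL = 31.7 × 10.78 = 341.7 mg/h

342 mg/h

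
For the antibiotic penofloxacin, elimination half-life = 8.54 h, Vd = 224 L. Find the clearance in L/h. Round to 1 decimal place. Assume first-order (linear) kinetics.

18.2 L/h

k = ln2 / t½ = 0.693147 / 8.54 = 0.08116 h⁻¹
CL = k × Vd = 0.08116 × 224 = 18.18 L/h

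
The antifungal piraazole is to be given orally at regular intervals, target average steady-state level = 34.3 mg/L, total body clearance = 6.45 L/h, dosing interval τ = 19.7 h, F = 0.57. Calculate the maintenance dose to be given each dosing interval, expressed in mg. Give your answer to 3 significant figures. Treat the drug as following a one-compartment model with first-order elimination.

7650 mg

At steady state, F × (Dose/τ) = Css × CL.
Dose = Css × CL × τ / F = 34.3 × 6.450 × 19.7 / 0.57 = 7646 mg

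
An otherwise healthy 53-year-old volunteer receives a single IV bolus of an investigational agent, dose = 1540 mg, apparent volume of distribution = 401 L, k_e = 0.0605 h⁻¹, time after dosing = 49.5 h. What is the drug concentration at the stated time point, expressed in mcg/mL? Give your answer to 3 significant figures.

0.192 mcg/mL

C₀ = Dose / Vd = 1540 / 401 = 3.840 mg/L
C = C₀ · e^(−k·t) = 3.840 × e^(−0.06050 × 49.5)
  = 3.840 × 0.05005 = 0.1922 mg/L
(0.1922 mg/L = 0.1922 mcg/mL)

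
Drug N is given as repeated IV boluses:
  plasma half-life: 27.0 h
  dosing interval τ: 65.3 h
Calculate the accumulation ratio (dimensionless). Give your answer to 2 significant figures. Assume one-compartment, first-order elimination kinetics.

k = ln2 / t½ = 0.693147 / 27.0 = 0.02567 h⁻¹
e^(−kτ) = e^(−0.02567 × 65.3) = 0.1871
Accumulation ratio R = 1 / (1 − e^(−kτ)) = 1 / (1 − 0.1871) = 1.230

1.2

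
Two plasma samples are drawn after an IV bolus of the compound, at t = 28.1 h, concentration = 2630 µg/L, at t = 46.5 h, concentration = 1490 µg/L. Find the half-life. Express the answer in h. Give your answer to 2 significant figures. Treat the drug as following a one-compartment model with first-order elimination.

k = ln(C₁/C₂) / (t₂ − t₁) = ln(2630/1490) / (46.5 − 28.1)
  = 0.5682 / 18.40 = 0.03088 h⁻¹
t½ = ln2 / k = 0.693147 / 0.03088 = 22.45 h

22 h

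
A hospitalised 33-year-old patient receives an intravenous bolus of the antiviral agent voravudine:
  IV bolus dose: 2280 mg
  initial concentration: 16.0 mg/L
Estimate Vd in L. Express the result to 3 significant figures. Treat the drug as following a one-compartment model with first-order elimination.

Vd = Dose / C₀ = 2280 / 16.0 = 142.5 L

143 L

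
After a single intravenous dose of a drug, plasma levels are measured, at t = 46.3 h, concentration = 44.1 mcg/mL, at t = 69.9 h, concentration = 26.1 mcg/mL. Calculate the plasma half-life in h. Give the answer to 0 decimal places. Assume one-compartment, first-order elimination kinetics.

31 h

k = ln(C₁/C₂) / (t₂ − t₁) = ln(44.1/26.1) / (69.9 − 46.3)
  = 0.5245 / 23.60 = 0.02222 h⁻¹
t½ = ln2 / k = 0.693147 / 0.02222 = 31.19 h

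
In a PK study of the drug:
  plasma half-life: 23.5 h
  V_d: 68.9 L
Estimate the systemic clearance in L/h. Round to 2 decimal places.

k = ln2 / t½ = 0.693147 / 23.5 = 0.02950 h⁻¹
CL = k × Vd = 0.02950 × 68.9 = 2.033 L/h

2.03 L/h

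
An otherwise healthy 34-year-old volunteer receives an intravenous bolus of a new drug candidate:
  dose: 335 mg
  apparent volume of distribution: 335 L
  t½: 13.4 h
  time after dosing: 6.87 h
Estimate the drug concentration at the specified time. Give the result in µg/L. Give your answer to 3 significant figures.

C₀ = Dose / Vd = 335.0 / 335 = 1.000 mg/L
k = ln2 / t½ = 0.693147 / 13.4 = 0.05173 h⁻¹
C = C₀ · e^(−k·t) = 1.000 × e^(−0.05173 × 6.87)
  = 1.000 × 0.7009 = 0.7009 mg/L
Convert: 0.7009 mg/L × 1000 = 700.9 µg/L

701 µg/L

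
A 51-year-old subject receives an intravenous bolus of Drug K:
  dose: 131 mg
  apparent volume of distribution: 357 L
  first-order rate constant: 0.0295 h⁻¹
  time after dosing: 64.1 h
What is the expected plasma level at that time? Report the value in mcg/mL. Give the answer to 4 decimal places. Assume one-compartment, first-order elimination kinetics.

C₀ = Dose / Vd = 131.0 / 357 = 0.3669 mg/L
C = C₀ · e^(−k·t) = 0.3669 × e^(−0.02950 × 64.1)
  = 0.3669 × 0.1509 = 0.05537 mg/L
(0.05537 mg/L = 0.05537 mcg/mL)

0.0554 mcg/mL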